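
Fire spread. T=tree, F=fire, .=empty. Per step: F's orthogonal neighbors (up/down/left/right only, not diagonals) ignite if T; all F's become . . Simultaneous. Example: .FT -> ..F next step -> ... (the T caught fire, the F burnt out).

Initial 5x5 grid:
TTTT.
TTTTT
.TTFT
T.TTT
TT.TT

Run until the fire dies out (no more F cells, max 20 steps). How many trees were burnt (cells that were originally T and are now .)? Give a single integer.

Step 1: +4 fires, +1 burnt (F count now 4)
Step 2: +7 fires, +4 burnt (F count now 7)
Step 3: +3 fires, +7 burnt (F count now 3)
Step 4: +2 fires, +3 burnt (F count now 2)
Step 5: +1 fires, +2 burnt (F count now 1)
Step 6: +0 fires, +1 burnt (F count now 0)
Fire out after step 6
Initially T: 20, now '.': 22
Total burnt (originally-T cells now '.'): 17

Answer: 17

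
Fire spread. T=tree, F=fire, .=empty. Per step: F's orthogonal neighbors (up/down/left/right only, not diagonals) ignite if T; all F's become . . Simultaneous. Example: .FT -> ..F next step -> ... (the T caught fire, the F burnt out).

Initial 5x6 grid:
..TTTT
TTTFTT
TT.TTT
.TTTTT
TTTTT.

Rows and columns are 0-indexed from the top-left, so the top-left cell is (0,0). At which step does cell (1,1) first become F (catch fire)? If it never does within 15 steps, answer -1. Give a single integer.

Step 1: cell (1,1)='T' (+4 fires, +1 burnt)
Step 2: cell (1,1)='F' (+6 fires, +4 burnt)
  -> target ignites at step 2
Step 3: cell (1,1)='.' (+7 fires, +6 burnt)
Step 4: cell (1,1)='.' (+5 fires, +7 burnt)
Step 5: cell (1,1)='.' (+1 fires, +5 burnt)
Step 6: cell (1,1)='.' (+1 fires, +1 burnt)
Step 7: cell (1,1)='.' (+0 fires, +1 burnt)
  fire out at step 7

2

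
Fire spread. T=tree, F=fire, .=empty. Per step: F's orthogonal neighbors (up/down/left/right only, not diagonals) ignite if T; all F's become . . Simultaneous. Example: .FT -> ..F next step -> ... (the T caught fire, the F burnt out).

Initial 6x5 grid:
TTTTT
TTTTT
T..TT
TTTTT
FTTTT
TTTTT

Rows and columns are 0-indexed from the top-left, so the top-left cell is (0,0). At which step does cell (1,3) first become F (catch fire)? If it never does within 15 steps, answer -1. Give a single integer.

Step 1: cell (1,3)='T' (+3 fires, +1 burnt)
Step 2: cell (1,3)='T' (+4 fires, +3 burnt)
Step 3: cell (1,3)='T' (+4 fires, +4 burnt)
Step 4: cell (1,3)='T' (+5 fires, +4 burnt)
Step 5: cell (1,3)='T' (+5 fires, +5 burnt)
Step 6: cell (1,3)='F' (+3 fires, +5 burnt)
  -> target ignites at step 6
Step 7: cell (1,3)='.' (+2 fires, +3 burnt)
Step 8: cell (1,3)='.' (+1 fires, +2 burnt)
Step 9: cell (1,3)='.' (+0 fires, +1 burnt)
  fire out at step 9

6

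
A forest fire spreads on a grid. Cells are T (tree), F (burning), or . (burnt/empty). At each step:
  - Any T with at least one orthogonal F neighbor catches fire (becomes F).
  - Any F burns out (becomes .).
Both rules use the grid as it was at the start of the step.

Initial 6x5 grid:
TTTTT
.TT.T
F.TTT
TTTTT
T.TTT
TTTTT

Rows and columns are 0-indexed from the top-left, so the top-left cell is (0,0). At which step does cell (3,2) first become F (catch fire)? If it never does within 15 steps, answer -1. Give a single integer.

Step 1: cell (3,2)='T' (+1 fires, +1 burnt)
Step 2: cell (3,2)='T' (+2 fires, +1 burnt)
Step 3: cell (3,2)='F' (+2 fires, +2 burnt)
  -> target ignites at step 3
Step 4: cell (3,2)='.' (+4 fires, +2 burnt)
Step 5: cell (3,2)='.' (+5 fires, +4 burnt)
Step 6: cell (3,2)='.' (+5 fires, +5 burnt)
Step 7: cell (3,2)='.' (+4 fires, +5 burnt)
Step 8: cell (3,2)='.' (+2 fires, +4 burnt)
Step 9: cell (3,2)='.' (+0 fires, +2 burnt)
  fire out at step 9

3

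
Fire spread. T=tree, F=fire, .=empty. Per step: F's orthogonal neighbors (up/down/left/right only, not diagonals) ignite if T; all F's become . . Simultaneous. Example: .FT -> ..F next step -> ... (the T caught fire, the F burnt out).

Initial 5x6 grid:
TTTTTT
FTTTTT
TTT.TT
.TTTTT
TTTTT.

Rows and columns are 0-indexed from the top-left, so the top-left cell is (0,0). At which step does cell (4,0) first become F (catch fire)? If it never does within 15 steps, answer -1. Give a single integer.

Step 1: cell (4,0)='T' (+3 fires, +1 burnt)
Step 2: cell (4,0)='T' (+3 fires, +3 burnt)
Step 3: cell (4,0)='T' (+4 fires, +3 burnt)
Step 4: cell (4,0)='T' (+4 fires, +4 burnt)
Step 5: cell (4,0)='F' (+6 fires, +4 burnt)
  -> target ignites at step 5
Step 6: cell (4,0)='.' (+4 fires, +6 burnt)
Step 7: cell (4,0)='.' (+2 fires, +4 burnt)
Step 8: cell (4,0)='.' (+0 fires, +2 burnt)
  fire out at step 8

5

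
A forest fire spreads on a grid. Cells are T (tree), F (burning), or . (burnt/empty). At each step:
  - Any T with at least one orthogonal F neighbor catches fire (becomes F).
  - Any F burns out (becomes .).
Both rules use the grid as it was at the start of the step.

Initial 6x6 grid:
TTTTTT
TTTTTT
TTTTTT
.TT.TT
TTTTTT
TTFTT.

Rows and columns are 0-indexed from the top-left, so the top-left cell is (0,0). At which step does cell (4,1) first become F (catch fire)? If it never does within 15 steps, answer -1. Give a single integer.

Step 1: cell (4,1)='T' (+3 fires, +1 burnt)
Step 2: cell (4,1)='F' (+5 fires, +3 burnt)
  -> target ignites at step 2
Step 3: cell (4,1)='.' (+4 fires, +5 burnt)
Step 4: cell (4,1)='.' (+5 fires, +4 burnt)
Step 5: cell (4,1)='.' (+6 fires, +5 burnt)
Step 6: cell (4,1)='.' (+5 fires, +6 burnt)
Step 7: cell (4,1)='.' (+3 fires, +5 burnt)
Step 8: cell (4,1)='.' (+1 fires, +3 burnt)
Step 9: cell (4,1)='.' (+0 fires, +1 burnt)
  fire out at step 9

2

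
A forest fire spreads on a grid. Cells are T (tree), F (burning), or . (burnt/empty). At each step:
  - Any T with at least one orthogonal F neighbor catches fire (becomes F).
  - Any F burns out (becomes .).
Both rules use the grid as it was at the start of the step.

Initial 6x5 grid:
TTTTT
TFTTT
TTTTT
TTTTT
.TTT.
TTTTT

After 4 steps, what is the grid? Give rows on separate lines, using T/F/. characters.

Step 1: 4 trees catch fire, 1 burn out
  TFTTT
  F.FTT
  TFTTT
  TTTTT
  .TTT.
  TTTTT
Step 2: 6 trees catch fire, 4 burn out
  F.FTT
  ...FT
  F.FTT
  TFTTT
  .TTT.
  TTTTT
Step 3: 6 trees catch fire, 6 burn out
  ...FT
  ....F
  ...FT
  F.FTT
  .FTT.
  TTTTT
Step 4: 5 trees catch fire, 6 burn out
  ....F
  .....
  ....F
  ...FT
  ..FT.
  TFTTT

....F
.....
....F
...FT
..FT.
TFTTT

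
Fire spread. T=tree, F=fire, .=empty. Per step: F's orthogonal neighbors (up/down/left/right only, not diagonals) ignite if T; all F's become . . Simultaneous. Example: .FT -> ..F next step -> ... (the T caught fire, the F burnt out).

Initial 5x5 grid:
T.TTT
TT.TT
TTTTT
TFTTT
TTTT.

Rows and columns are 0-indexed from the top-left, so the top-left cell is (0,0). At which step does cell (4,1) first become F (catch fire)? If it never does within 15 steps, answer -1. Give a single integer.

Step 1: cell (4,1)='F' (+4 fires, +1 burnt)
  -> target ignites at step 1
Step 2: cell (4,1)='.' (+6 fires, +4 burnt)
Step 3: cell (4,1)='.' (+4 fires, +6 burnt)
Step 4: cell (4,1)='.' (+3 fires, +4 burnt)
Step 5: cell (4,1)='.' (+2 fires, +3 burnt)
Step 6: cell (4,1)='.' (+2 fires, +2 burnt)
Step 7: cell (4,1)='.' (+0 fires, +2 burnt)
  fire out at step 7

1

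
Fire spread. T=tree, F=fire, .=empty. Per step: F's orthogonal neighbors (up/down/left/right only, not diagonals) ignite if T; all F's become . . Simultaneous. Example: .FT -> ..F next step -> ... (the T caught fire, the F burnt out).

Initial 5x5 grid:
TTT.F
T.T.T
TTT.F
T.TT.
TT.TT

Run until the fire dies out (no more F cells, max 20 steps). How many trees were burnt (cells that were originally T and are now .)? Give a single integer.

Step 1: +1 fires, +2 burnt (F count now 1)
Step 2: +0 fires, +1 burnt (F count now 0)
Fire out after step 2
Initially T: 16, now '.': 10
Total burnt (originally-T cells now '.'): 1

Answer: 1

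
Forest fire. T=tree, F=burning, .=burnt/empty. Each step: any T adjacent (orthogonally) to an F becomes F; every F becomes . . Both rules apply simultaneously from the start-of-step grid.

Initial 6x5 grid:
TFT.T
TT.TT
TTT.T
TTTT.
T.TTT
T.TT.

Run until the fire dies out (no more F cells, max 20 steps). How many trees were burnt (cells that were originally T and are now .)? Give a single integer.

Answer: 18

Derivation:
Step 1: +3 fires, +1 burnt (F count now 3)
Step 2: +2 fires, +3 burnt (F count now 2)
Step 3: +3 fires, +2 burnt (F count now 3)
Step 4: +2 fires, +3 burnt (F count now 2)
Step 5: +3 fires, +2 burnt (F count now 3)
Step 6: +3 fires, +3 burnt (F count now 3)
Step 7: +2 fires, +3 burnt (F count now 2)
Step 8: +0 fires, +2 burnt (F count now 0)
Fire out after step 8
Initially T: 22, now '.': 26
Total burnt (originally-T cells now '.'): 18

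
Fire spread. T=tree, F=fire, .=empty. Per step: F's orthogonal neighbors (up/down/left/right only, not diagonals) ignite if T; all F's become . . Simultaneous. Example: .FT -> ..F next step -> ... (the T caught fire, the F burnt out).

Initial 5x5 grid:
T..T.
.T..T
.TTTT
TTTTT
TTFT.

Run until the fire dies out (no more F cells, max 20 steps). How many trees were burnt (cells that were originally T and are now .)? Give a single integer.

Step 1: +3 fires, +1 burnt (F count now 3)
Step 2: +4 fires, +3 burnt (F count now 4)
Step 3: +4 fires, +4 burnt (F count now 4)
Step 4: +2 fires, +4 burnt (F count now 2)
Step 5: +1 fires, +2 burnt (F count now 1)
Step 6: +0 fires, +1 burnt (F count now 0)
Fire out after step 6
Initially T: 16, now '.': 23
Total burnt (originally-T cells now '.'): 14

Answer: 14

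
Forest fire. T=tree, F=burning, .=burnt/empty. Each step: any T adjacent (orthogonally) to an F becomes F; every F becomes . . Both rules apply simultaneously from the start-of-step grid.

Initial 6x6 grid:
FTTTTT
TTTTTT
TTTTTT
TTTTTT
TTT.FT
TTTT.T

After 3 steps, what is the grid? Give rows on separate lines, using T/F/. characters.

Step 1: 4 trees catch fire, 2 burn out
  .FTTTT
  FTTTTT
  TTTTTT
  TTTTFT
  TTT..F
  TTTT.T
Step 2: 7 trees catch fire, 4 burn out
  ..FTTT
  .FTTTT
  FTTTFT
  TTTF.F
  TTT...
  TTTT.F
Step 3: 8 trees catch fire, 7 burn out
  ...FTT
  ..FTFT
  .FTF.F
  FTF...
  TTT...
  TTTT..

...FTT
..FTFT
.FTF.F
FTF...
TTT...
TTTT..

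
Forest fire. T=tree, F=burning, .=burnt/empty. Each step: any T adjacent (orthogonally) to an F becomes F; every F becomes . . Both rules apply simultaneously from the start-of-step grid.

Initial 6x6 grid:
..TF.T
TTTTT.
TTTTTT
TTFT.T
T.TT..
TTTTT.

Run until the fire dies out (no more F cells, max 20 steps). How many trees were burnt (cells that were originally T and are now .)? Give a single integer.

Answer: 24

Derivation:
Step 1: +6 fires, +2 burnt (F count now 6)
Step 2: +7 fires, +6 burnt (F count now 7)
Step 3: +6 fires, +7 burnt (F count now 6)
Step 4: +4 fires, +6 burnt (F count now 4)
Step 5: +1 fires, +4 burnt (F count now 1)
Step 6: +0 fires, +1 burnt (F count now 0)
Fire out after step 6
Initially T: 25, now '.': 35
Total burnt (originally-T cells now '.'): 24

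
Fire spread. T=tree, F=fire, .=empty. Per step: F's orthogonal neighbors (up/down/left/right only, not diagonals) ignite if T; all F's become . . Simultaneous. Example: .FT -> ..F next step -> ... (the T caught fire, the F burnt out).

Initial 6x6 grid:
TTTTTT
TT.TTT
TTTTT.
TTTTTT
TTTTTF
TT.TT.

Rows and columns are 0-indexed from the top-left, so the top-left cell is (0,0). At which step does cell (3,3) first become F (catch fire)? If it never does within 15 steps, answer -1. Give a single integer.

Step 1: cell (3,3)='T' (+2 fires, +1 burnt)
Step 2: cell (3,3)='T' (+3 fires, +2 burnt)
Step 3: cell (3,3)='F' (+4 fires, +3 burnt)
  -> target ignites at step 3
Step 4: cell (3,3)='.' (+4 fires, +4 burnt)
Step 5: cell (3,3)='.' (+7 fires, +4 burnt)
Step 6: cell (3,3)='.' (+5 fires, +7 burnt)
Step 7: cell (3,3)='.' (+3 fires, +5 burnt)
Step 8: cell (3,3)='.' (+2 fires, +3 burnt)
Step 9: cell (3,3)='.' (+1 fires, +2 burnt)
Step 10: cell (3,3)='.' (+0 fires, +1 burnt)
  fire out at step 10

3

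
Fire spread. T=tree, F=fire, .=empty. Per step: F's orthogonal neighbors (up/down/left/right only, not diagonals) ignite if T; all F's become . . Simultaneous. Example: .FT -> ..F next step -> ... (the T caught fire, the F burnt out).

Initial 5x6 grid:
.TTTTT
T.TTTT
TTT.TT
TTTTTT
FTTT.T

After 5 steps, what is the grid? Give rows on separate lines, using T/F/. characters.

Step 1: 2 trees catch fire, 1 burn out
  .TTTTT
  T.TTTT
  TTT.TT
  FTTTTT
  .FTT.T
Step 2: 3 trees catch fire, 2 burn out
  .TTTTT
  T.TTTT
  FTT.TT
  .FTTTT
  ..FT.T
Step 3: 4 trees catch fire, 3 burn out
  .TTTTT
  F.TTTT
  .FT.TT
  ..FTTT
  ...F.T
Step 4: 2 trees catch fire, 4 burn out
  .TTTTT
  ..TTTT
  ..F.TT
  ...FTT
  .....T
Step 5: 2 trees catch fire, 2 burn out
  .TTTTT
  ..FTTT
  ....TT
  ....FT
  .....T

.TTTTT
..FTTT
....TT
....FT
.....T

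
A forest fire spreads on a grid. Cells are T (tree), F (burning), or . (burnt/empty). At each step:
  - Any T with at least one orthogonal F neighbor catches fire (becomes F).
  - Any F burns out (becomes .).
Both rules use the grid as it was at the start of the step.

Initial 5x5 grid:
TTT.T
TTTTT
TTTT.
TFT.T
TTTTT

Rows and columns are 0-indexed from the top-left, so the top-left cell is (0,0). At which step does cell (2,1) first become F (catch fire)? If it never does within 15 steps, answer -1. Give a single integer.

Step 1: cell (2,1)='F' (+4 fires, +1 burnt)
  -> target ignites at step 1
Step 2: cell (2,1)='.' (+5 fires, +4 burnt)
Step 3: cell (2,1)='.' (+5 fires, +5 burnt)
Step 4: cell (2,1)='.' (+4 fires, +5 burnt)
Step 5: cell (2,1)='.' (+2 fires, +4 burnt)
Step 6: cell (2,1)='.' (+1 fires, +2 burnt)
Step 7: cell (2,1)='.' (+0 fires, +1 burnt)
  fire out at step 7

1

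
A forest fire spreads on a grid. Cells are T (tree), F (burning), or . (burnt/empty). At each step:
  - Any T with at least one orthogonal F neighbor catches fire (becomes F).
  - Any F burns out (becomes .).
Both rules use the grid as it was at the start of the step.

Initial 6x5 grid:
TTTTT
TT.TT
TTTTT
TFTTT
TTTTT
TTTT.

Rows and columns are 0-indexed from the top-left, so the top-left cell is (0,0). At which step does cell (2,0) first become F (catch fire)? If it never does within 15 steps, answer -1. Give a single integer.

Step 1: cell (2,0)='T' (+4 fires, +1 burnt)
Step 2: cell (2,0)='F' (+7 fires, +4 burnt)
  -> target ignites at step 2
Step 3: cell (2,0)='.' (+7 fires, +7 burnt)
Step 4: cell (2,0)='.' (+6 fires, +7 burnt)
Step 5: cell (2,0)='.' (+2 fires, +6 burnt)
Step 6: cell (2,0)='.' (+1 fires, +2 burnt)
Step 7: cell (2,0)='.' (+0 fires, +1 burnt)
  fire out at step 7

2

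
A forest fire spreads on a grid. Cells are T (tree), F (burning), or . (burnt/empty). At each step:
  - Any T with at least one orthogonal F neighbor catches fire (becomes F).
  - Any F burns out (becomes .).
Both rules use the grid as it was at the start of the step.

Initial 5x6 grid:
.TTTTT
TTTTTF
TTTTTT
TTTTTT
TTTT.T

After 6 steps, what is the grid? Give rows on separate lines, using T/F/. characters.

Step 1: 3 trees catch fire, 1 burn out
  .TTTTF
  TTTTF.
  TTTTTF
  TTTTTT
  TTTT.T
Step 2: 4 trees catch fire, 3 burn out
  .TTTF.
  TTTF..
  TTTTF.
  TTTTTF
  TTTT.T
Step 3: 5 trees catch fire, 4 burn out
  .TTF..
  TTF...
  TTTF..
  TTTTF.
  TTTT.F
Step 4: 4 trees catch fire, 5 burn out
  .TF...
  TF....
  TTF...
  TTTF..
  TTTT..
Step 5: 5 trees catch fire, 4 burn out
  .F....
  F.....
  TF....
  TTF...
  TTTF..
Step 6: 3 trees catch fire, 5 burn out
  ......
  ......
  F.....
  TF....
  TTF...

......
......
F.....
TF....
TTF...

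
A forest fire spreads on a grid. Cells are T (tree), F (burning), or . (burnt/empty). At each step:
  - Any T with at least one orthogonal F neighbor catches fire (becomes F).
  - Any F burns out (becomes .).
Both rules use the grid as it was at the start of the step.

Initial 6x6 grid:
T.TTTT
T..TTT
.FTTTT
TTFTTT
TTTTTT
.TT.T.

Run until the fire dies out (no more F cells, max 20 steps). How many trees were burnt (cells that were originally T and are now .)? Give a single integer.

Answer: 25

Derivation:
Step 1: +4 fires, +2 burnt (F count now 4)
Step 2: +6 fires, +4 burnt (F count now 6)
Step 3: +6 fires, +6 burnt (F count now 6)
Step 4: +5 fires, +6 burnt (F count now 5)
Step 5: +3 fires, +5 burnt (F count now 3)
Step 6: +1 fires, +3 burnt (F count now 1)
Step 7: +0 fires, +1 burnt (F count now 0)
Fire out after step 7
Initially T: 27, now '.': 34
Total burnt (originally-T cells now '.'): 25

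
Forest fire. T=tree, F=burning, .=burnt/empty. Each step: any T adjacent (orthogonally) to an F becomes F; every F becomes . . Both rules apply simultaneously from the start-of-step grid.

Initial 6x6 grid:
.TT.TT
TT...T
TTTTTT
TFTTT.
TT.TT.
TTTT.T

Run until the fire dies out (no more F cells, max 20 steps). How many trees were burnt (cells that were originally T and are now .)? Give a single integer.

Answer: 25

Derivation:
Step 1: +4 fires, +1 burnt (F count now 4)
Step 2: +6 fires, +4 burnt (F count now 6)
Step 3: +7 fires, +6 burnt (F count now 7)
Step 4: +4 fires, +7 burnt (F count now 4)
Step 5: +1 fires, +4 burnt (F count now 1)
Step 6: +1 fires, +1 burnt (F count now 1)
Step 7: +1 fires, +1 burnt (F count now 1)
Step 8: +1 fires, +1 burnt (F count now 1)
Step 9: +0 fires, +1 burnt (F count now 0)
Fire out after step 9
Initially T: 26, now '.': 35
Total burnt (originally-T cells now '.'): 25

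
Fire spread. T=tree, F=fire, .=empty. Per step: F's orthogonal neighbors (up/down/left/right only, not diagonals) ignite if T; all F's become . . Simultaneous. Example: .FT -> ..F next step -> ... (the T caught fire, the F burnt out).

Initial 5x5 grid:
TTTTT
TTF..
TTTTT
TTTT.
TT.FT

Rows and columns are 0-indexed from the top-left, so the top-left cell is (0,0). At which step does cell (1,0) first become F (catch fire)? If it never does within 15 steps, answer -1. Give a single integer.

Step 1: cell (1,0)='T' (+5 fires, +2 burnt)
Step 2: cell (1,0)='F' (+6 fires, +5 burnt)
  -> target ignites at step 2
Step 3: cell (1,0)='.' (+5 fires, +6 burnt)
Step 4: cell (1,0)='.' (+2 fires, +5 burnt)
Step 5: cell (1,0)='.' (+1 fires, +2 burnt)
Step 6: cell (1,0)='.' (+0 fires, +1 burnt)
  fire out at step 6

2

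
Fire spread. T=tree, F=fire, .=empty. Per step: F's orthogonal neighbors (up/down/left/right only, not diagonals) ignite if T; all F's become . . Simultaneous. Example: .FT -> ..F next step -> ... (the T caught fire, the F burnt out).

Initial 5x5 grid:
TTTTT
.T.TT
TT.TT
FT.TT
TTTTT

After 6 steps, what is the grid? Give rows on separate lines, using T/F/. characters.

Step 1: 3 trees catch fire, 1 burn out
  TTTTT
  .T.TT
  FT.TT
  .F.TT
  FTTTT
Step 2: 2 trees catch fire, 3 burn out
  TTTTT
  .T.TT
  .F.TT
  ...TT
  .FTTT
Step 3: 2 trees catch fire, 2 burn out
  TTTTT
  .F.TT
  ...TT
  ...TT
  ..FTT
Step 4: 2 trees catch fire, 2 burn out
  TFTTT
  ...TT
  ...TT
  ...TT
  ...FT
Step 5: 4 trees catch fire, 2 burn out
  F.FTT
  ...TT
  ...TT
  ...FT
  ....F
Step 6: 3 trees catch fire, 4 burn out
  ...FT
  ...TT
  ...FT
  ....F
  .....

...FT
...TT
...FT
....F
.....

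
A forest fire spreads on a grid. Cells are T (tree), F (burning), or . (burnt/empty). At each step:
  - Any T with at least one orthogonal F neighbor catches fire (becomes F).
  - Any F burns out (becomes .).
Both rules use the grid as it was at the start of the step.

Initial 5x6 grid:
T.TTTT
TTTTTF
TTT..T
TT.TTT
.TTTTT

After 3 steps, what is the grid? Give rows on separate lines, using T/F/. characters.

Step 1: 3 trees catch fire, 1 burn out
  T.TTTF
  TTTTF.
  TTT..F
  TT.TTT
  .TTTTT
Step 2: 3 trees catch fire, 3 burn out
  T.TTF.
  TTTF..
  TTT...
  TT.TTF
  .TTTTT
Step 3: 4 trees catch fire, 3 burn out
  T.TF..
  TTF...
  TTT...
  TT.TF.
  .TTTTF

T.TF..
TTF...
TTT...
TT.TF.
.TTTTF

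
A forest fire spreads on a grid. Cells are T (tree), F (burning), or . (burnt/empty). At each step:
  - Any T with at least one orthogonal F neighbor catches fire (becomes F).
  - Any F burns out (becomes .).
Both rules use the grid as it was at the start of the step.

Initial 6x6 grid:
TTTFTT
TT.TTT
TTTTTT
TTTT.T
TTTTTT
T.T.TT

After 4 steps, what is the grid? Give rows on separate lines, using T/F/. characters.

Step 1: 3 trees catch fire, 1 burn out
  TTF.FT
  TT.FTT
  TTTTTT
  TTTT.T
  TTTTTT
  T.T.TT
Step 2: 4 trees catch fire, 3 burn out
  TF...F
  TT..FT
  TTTFTT
  TTTT.T
  TTTTTT
  T.T.TT
Step 3: 6 trees catch fire, 4 burn out
  F.....
  TF...F
  TTF.FT
  TTTF.T
  TTTTTT
  T.T.TT
Step 4: 5 trees catch fire, 6 burn out
  ......
  F.....
  TF...F
  TTF..T
  TTTFTT
  T.T.TT

......
F.....
TF...F
TTF..T
TTTFTT
T.T.TT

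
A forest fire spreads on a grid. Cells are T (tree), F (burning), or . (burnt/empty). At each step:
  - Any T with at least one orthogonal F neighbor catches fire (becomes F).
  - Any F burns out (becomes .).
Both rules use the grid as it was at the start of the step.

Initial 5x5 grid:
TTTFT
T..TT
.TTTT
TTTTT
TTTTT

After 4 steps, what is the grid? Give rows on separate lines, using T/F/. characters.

Step 1: 3 trees catch fire, 1 burn out
  TTF.F
  T..FT
  .TTTT
  TTTTT
  TTTTT
Step 2: 3 trees catch fire, 3 burn out
  TF...
  T...F
  .TTFT
  TTTTT
  TTTTT
Step 3: 4 trees catch fire, 3 burn out
  F....
  T....
  .TF.F
  TTTFT
  TTTTT
Step 4: 5 trees catch fire, 4 burn out
  .....
  F....
  .F...
  TTF.F
  TTTFT

.....
F....
.F...
TTF.F
TTTFT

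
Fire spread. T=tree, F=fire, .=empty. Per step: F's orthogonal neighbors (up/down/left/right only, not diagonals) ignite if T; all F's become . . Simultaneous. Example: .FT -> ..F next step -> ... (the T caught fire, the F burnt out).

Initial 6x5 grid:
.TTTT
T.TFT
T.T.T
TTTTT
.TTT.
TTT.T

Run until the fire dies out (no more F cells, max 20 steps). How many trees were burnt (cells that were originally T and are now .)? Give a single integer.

Step 1: +3 fires, +1 burnt (F count now 3)
Step 2: +4 fires, +3 burnt (F count now 4)
Step 3: +3 fires, +4 burnt (F count now 3)
Step 4: +3 fires, +3 burnt (F count now 3)
Step 5: +4 fires, +3 burnt (F count now 4)
Step 6: +2 fires, +4 burnt (F count now 2)
Step 7: +2 fires, +2 burnt (F count now 2)
Step 8: +0 fires, +2 burnt (F count now 0)
Fire out after step 8
Initially T: 22, now '.': 29
Total burnt (originally-T cells now '.'): 21

Answer: 21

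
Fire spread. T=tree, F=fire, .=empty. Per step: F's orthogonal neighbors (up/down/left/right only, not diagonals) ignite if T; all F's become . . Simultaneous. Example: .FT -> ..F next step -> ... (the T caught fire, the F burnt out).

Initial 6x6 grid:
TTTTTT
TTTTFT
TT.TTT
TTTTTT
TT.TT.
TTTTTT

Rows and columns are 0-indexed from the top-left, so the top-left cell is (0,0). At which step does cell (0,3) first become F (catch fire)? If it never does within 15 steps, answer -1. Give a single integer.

Step 1: cell (0,3)='T' (+4 fires, +1 burnt)
Step 2: cell (0,3)='F' (+6 fires, +4 burnt)
  -> target ignites at step 2
Step 3: cell (0,3)='.' (+5 fires, +6 burnt)
Step 4: cell (0,3)='.' (+6 fires, +5 burnt)
Step 5: cell (0,3)='.' (+5 fires, +6 burnt)
Step 6: cell (0,3)='.' (+3 fires, +5 burnt)
Step 7: cell (0,3)='.' (+2 fires, +3 burnt)
Step 8: cell (0,3)='.' (+1 fires, +2 burnt)
Step 9: cell (0,3)='.' (+0 fires, +1 burnt)
  fire out at step 9

2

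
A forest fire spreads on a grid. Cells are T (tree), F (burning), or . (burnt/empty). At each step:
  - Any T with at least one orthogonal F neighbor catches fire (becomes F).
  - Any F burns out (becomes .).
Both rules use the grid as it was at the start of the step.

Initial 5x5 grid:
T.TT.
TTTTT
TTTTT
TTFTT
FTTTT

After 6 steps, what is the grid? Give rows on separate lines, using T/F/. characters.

Step 1: 6 trees catch fire, 2 burn out
  T.TT.
  TTTTT
  TTFTT
  FF.FT
  .FFTT
Step 2: 6 trees catch fire, 6 burn out
  T.TT.
  TTFTT
  FF.FT
  ....F
  ...FT
Step 3: 6 trees catch fire, 6 burn out
  T.FT.
  FF.FT
  ....F
  .....
  ....F
Step 4: 3 trees catch fire, 6 burn out
  F..F.
  ....F
  .....
  .....
  .....
Step 5: 0 trees catch fire, 3 burn out
  .....
  .....
  .....
  .....
  .....
Step 6: 0 trees catch fire, 0 burn out
  .....
  .....
  .....
  .....
  .....

.....
.....
.....
.....
.....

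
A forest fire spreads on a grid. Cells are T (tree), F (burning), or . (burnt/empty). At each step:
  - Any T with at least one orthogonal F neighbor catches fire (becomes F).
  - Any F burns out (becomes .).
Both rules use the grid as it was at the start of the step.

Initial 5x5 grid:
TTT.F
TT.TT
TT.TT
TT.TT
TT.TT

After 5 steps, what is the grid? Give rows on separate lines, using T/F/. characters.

Step 1: 1 trees catch fire, 1 burn out
  TTT..
  TT.TF
  TT.TT
  TT.TT
  TT.TT
Step 2: 2 trees catch fire, 1 burn out
  TTT..
  TT.F.
  TT.TF
  TT.TT
  TT.TT
Step 3: 2 trees catch fire, 2 burn out
  TTT..
  TT...
  TT.F.
  TT.TF
  TT.TT
Step 4: 2 trees catch fire, 2 burn out
  TTT..
  TT...
  TT...
  TT.F.
  TT.TF
Step 5: 1 trees catch fire, 2 burn out
  TTT..
  TT...
  TT...
  TT...
  TT.F.

TTT..
TT...
TT...
TT...
TT.F.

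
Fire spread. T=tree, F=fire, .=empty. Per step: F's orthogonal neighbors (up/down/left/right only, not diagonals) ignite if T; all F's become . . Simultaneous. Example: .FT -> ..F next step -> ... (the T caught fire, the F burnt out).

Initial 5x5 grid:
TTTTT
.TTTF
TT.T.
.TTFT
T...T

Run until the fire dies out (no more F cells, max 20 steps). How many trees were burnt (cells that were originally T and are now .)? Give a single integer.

Answer: 15

Derivation:
Step 1: +5 fires, +2 burnt (F count now 5)
Step 2: +4 fires, +5 burnt (F count now 4)
Step 3: +3 fires, +4 burnt (F count now 3)
Step 4: +2 fires, +3 burnt (F count now 2)
Step 5: +1 fires, +2 burnt (F count now 1)
Step 6: +0 fires, +1 burnt (F count now 0)
Fire out after step 6
Initially T: 16, now '.': 24
Total burnt (originally-T cells now '.'): 15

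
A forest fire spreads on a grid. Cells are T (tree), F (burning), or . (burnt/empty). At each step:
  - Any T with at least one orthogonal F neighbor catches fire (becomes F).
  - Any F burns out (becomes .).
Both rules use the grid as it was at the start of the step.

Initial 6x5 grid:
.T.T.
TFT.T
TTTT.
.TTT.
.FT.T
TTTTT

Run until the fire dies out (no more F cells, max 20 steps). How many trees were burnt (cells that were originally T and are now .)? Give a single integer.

Step 1: +7 fires, +2 burnt (F count now 7)
Step 2: +5 fires, +7 burnt (F count now 5)
Step 3: +3 fires, +5 burnt (F count now 3)
Step 4: +1 fires, +3 burnt (F count now 1)
Step 5: +1 fires, +1 burnt (F count now 1)
Step 6: +0 fires, +1 burnt (F count now 0)
Fire out after step 6
Initially T: 19, now '.': 28
Total burnt (originally-T cells now '.'): 17

Answer: 17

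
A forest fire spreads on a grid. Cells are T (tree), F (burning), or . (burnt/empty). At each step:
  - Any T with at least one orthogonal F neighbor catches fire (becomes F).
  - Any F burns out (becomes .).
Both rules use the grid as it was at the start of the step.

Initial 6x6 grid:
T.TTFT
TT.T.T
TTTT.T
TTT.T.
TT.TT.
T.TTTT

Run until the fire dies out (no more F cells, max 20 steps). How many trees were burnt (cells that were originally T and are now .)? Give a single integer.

Step 1: +2 fires, +1 burnt (F count now 2)
Step 2: +3 fires, +2 burnt (F count now 3)
Step 3: +2 fires, +3 burnt (F count now 2)
Step 4: +1 fires, +2 burnt (F count now 1)
Step 5: +2 fires, +1 burnt (F count now 2)
Step 6: +3 fires, +2 burnt (F count now 3)
Step 7: +3 fires, +3 burnt (F count now 3)
Step 8: +2 fires, +3 burnt (F count now 2)
Step 9: +1 fires, +2 burnt (F count now 1)
Step 10: +0 fires, +1 burnt (F count now 0)
Fire out after step 10
Initially T: 26, now '.': 29
Total burnt (originally-T cells now '.'): 19

Answer: 19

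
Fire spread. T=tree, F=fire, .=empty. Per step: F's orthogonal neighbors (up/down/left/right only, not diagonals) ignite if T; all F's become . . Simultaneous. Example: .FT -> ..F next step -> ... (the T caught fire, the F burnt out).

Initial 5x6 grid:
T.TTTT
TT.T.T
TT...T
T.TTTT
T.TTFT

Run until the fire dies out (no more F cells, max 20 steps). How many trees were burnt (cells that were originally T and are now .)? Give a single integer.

Answer: 14

Derivation:
Step 1: +3 fires, +1 burnt (F count now 3)
Step 2: +3 fires, +3 burnt (F count now 3)
Step 3: +2 fires, +3 burnt (F count now 2)
Step 4: +1 fires, +2 burnt (F count now 1)
Step 5: +1 fires, +1 burnt (F count now 1)
Step 6: +1 fires, +1 burnt (F count now 1)
Step 7: +1 fires, +1 burnt (F count now 1)
Step 8: +2 fires, +1 burnt (F count now 2)
Step 9: +0 fires, +2 burnt (F count now 0)
Fire out after step 9
Initially T: 21, now '.': 23
Total burnt (originally-T cells now '.'): 14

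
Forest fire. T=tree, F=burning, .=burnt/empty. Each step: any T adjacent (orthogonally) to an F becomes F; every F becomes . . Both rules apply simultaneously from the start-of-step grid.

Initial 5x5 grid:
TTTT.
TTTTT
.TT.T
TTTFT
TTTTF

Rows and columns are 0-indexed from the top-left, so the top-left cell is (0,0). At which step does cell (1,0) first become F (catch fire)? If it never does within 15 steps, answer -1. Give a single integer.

Step 1: cell (1,0)='T' (+3 fires, +2 burnt)
Step 2: cell (1,0)='T' (+4 fires, +3 burnt)
Step 3: cell (1,0)='T' (+5 fires, +4 burnt)
Step 4: cell (1,0)='T' (+4 fires, +5 burnt)
Step 5: cell (1,0)='F' (+3 fires, +4 burnt)
  -> target ignites at step 5
Step 6: cell (1,0)='.' (+1 fires, +3 burnt)
Step 7: cell (1,0)='.' (+0 fires, +1 burnt)
  fire out at step 7

5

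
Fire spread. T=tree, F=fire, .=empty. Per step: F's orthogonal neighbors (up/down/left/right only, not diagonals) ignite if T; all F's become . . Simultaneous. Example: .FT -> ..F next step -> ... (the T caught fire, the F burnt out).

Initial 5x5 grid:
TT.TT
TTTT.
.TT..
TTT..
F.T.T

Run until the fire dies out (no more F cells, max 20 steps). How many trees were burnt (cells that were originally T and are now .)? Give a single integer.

Step 1: +1 fires, +1 burnt (F count now 1)
Step 2: +1 fires, +1 burnt (F count now 1)
Step 3: +2 fires, +1 burnt (F count now 2)
Step 4: +3 fires, +2 burnt (F count now 3)
Step 5: +3 fires, +3 burnt (F count now 3)
Step 6: +2 fires, +3 burnt (F count now 2)
Step 7: +1 fires, +2 burnt (F count now 1)
Step 8: +1 fires, +1 burnt (F count now 1)
Step 9: +0 fires, +1 burnt (F count now 0)
Fire out after step 9
Initially T: 15, now '.': 24
Total burnt (originally-T cells now '.'): 14

Answer: 14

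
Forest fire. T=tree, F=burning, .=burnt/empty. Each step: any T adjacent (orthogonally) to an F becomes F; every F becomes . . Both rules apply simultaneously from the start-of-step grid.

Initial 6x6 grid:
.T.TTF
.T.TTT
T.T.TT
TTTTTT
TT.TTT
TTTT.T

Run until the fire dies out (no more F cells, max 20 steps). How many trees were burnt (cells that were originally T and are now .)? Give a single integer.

Answer: 25

Derivation:
Step 1: +2 fires, +1 burnt (F count now 2)
Step 2: +3 fires, +2 burnt (F count now 3)
Step 3: +3 fires, +3 burnt (F count now 3)
Step 4: +2 fires, +3 burnt (F count now 2)
Step 5: +3 fires, +2 burnt (F count now 3)
Step 6: +2 fires, +3 burnt (F count now 2)
Step 7: +3 fires, +2 burnt (F count now 3)
Step 8: +3 fires, +3 burnt (F count now 3)
Step 9: +3 fires, +3 burnt (F count now 3)
Step 10: +1 fires, +3 burnt (F count now 1)
Step 11: +0 fires, +1 burnt (F count now 0)
Fire out after step 11
Initially T: 27, now '.': 34
Total burnt (originally-T cells now '.'): 25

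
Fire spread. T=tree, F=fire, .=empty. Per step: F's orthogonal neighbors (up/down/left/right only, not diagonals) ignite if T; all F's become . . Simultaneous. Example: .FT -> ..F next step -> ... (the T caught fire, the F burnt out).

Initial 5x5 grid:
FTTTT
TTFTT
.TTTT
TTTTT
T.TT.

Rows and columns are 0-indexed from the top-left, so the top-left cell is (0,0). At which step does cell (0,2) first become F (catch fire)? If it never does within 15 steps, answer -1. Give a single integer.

Step 1: cell (0,2)='F' (+6 fires, +2 burnt)
  -> target ignites at step 1
Step 2: cell (0,2)='.' (+5 fires, +6 burnt)
Step 3: cell (0,2)='.' (+5 fires, +5 burnt)
Step 4: cell (0,2)='.' (+3 fires, +5 burnt)
Step 5: cell (0,2)='.' (+1 fires, +3 burnt)
Step 6: cell (0,2)='.' (+0 fires, +1 burnt)
  fire out at step 6

1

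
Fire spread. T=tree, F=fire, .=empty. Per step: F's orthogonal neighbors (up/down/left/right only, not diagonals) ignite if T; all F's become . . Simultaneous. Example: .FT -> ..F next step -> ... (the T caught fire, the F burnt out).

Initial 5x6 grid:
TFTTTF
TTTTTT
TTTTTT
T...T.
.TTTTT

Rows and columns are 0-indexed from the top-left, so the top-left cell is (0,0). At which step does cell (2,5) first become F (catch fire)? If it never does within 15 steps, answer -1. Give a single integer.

Step 1: cell (2,5)='T' (+5 fires, +2 burnt)
Step 2: cell (2,5)='F' (+6 fires, +5 burnt)
  -> target ignites at step 2
Step 3: cell (2,5)='.' (+4 fires, +6 burnt)
Step 4: cell (2,5)='.' (+3 fires, +4 burnt)
Step 5: cell (2,5)='.' (+1 fires, +3 burnt)
Step 6: cell (2,5)='.' (+2 fires, +1 burnt)
Step 7: cell (2,5)='.' (+1 fires, +2 burnt)
Step 8: cell (2,5)='.' (+1 fires, +1 burnt)
Step 9: cell (2,5)='.' (+0 fires, +1 burnt)
  fire out at step 9

2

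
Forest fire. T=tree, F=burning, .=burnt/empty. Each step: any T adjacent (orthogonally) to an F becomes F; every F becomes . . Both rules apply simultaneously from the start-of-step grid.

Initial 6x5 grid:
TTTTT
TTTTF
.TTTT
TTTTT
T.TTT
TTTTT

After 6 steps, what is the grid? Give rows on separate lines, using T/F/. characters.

Step 1: 3 trees catch fire, 1 burn out
  TTTTF
  TTTF.
  .TTTF
  TTTTT
  T.TTT
  TTTTT
Step 2: 4 trees catch fire, 3 burn out
  TTTF.
  TTF..
  .TTF.
  TTTTF
  T.TTT
  TTTTT
Step 3: 5 trees catch fire, 4 burn out
  TTF..
  TF...
  .TF..
  TTTF.
  T.TTF
  TTTTT
Step 4: 6 trees catch fire, 5 burn out
  TF...
  F....
  .F...
  TTF..
  T.TF.
  TTTTF
Step 5: 4 trees catch fire, 6 burn out
  F....
  .....
  .....
  TF...
  T.F..
  TTTF.
Step 6: 2 trees catch fire, 4 burn out
  .....
  .....
  .....
  F....
  T....
  TTF..

.....
.....
.....
F....
T....
TTF..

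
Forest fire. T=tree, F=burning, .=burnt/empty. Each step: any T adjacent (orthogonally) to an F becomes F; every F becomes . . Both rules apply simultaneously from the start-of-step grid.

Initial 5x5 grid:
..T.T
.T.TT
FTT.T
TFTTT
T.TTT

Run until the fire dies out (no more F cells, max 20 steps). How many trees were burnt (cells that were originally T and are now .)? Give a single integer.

Step 1: +3 fires, +2 burnt (F count now 3)
Step 2: +5 fires, +3 burnt (F count now 5)
Step 3: +2 fires, +5 burnt (F count now 2)
Step 4: +2 fires, +2 burnt (F count now 2)
Step 5: +1 fires, +2 burnt (F count now 1)
Step 6: +2 fires, +1 burnt (F count now 2)
Step 7: +0 fires, +2 burnt (F count now 0)
Fire out after step 7
Initially T: 16, now '.': 24
Total burnt (originally-T cells now '.'): 15

Answer: 15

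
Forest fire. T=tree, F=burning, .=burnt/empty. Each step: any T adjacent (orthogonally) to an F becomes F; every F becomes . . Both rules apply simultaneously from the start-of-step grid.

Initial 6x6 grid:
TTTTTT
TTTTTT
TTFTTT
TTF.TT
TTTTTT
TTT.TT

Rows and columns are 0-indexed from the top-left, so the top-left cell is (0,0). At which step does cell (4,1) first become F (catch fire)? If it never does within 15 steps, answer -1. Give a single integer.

Step 1: cell (4,1)='T' (+5 fires, +2 burnt)
Step 2: cell (4,1)='F' (+9 fires, +5 burnt)
  -> target ignites at step 2
Step 3: cell (4,1)='.' (+9 fires, +9 burnt)
Step 4: cell (4,1)='.' (+7 fires, +9 burnt)
Step 5: cell (4,1)='.' (+2 fires, +7 burnt)
Step 6: cell (4,1)='.' (+0 fires, +2 burnt)
  fire out at step 6

2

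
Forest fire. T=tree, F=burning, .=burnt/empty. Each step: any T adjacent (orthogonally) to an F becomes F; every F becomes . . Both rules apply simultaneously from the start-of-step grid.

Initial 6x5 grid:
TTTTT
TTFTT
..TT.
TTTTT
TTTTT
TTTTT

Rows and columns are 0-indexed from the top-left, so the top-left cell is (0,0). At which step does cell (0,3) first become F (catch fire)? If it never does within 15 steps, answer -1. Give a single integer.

Step 1: cell (0,3)='T' (+4 fires, +1 burnt)
Step 2: cell (0,3)='F' (+6 fires, +4 burnt)
  -> target ignites at step 2
Step 3: cell (0,3)='.' (+5 fires, +6 burnt)
Step 4: cell (0,3)='.' (+5 fires, +5 burnt)
Step 5: cell (0,3)='.' (+4 fires, +5 burnt)
Step 6: cell (0,3)='.' (+2 fires, +4 burnt)
Step 7: cell (0,3)='.' (+0 fires, +2 burnt)
  fire out at step 7

2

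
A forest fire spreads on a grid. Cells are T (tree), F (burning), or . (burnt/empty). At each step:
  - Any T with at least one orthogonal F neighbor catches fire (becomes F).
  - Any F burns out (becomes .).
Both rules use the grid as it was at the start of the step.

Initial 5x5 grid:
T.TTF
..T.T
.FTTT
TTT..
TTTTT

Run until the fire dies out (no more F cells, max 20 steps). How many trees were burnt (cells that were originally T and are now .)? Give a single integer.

Step 1: +4 fires, +2 burnt (F count now 4)
Step 2: +7 fires, +4 burnt (F count now 7)
Step 3: +2 fires, +7 burnt (F count now 2)
Step 4: +1 fires, +2 burnt (F count now 1)
Step 5: +1 fires, +1 burnt (F count now 1)
Step 6: +0 fires, +1 burnt (F count now 0)
Fire out after step 6
Initially T: 16, now '.': 24
Total burnt (originally-T cells now '.'): 15

Answer: 15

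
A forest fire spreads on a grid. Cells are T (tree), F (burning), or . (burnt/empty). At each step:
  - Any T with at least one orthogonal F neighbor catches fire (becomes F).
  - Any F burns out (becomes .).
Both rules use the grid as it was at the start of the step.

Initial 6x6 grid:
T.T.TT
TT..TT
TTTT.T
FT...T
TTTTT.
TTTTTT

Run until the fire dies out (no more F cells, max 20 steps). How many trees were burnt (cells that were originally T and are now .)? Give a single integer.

Step 1: +3 fires, +1 burnt (F count now 3)
Step 2: +4 fires, +3 burnt (F count now 4)
Step 3: +5 fires, +4 burnt (F count now 5)
Step 4: +3 fires, +5 burnt (F count now 3)
Step 5: +2 fires, +3 burnt (F count now 2)
Step 6: +1 fires, +2 burnt (F count now 1)
Step 7: +1 fires, +1 burnt (F count now 1)
Step 8: +0 fires, +1 burnt (F count now 0)
Fire out after step 8
Initially T: 26, now '.': 29
Total burnt (originally-T cells now '.'): 19

Answer: 19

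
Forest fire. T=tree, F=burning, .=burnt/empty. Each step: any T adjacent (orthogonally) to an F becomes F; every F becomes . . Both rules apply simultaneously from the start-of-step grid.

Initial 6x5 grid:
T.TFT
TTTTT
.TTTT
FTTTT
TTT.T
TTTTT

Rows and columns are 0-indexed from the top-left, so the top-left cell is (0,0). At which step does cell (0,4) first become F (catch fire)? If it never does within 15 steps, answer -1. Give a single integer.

Step 1: cell (0,4)='F' (+5 fires, +2 burnt)
  -> target ignites at step 1
Step 2: cell (0,4)='.' (+7 fires, +5 burnt)
Step 3: cell (0,4)='.' (+6 fires, +7 burnt)
Step 4: cell (0,4)='.' (+3 fires, +6 burnt)
Step 5: cell (0,4)='.' (+3 fires, +3 burnt)
Step 6: cell (0,4)='.' (+1 fires, +3 burnt)
Step 7: cell (0,4)='.' (+0 fires, +1 burnt)
  fire out at step 7

1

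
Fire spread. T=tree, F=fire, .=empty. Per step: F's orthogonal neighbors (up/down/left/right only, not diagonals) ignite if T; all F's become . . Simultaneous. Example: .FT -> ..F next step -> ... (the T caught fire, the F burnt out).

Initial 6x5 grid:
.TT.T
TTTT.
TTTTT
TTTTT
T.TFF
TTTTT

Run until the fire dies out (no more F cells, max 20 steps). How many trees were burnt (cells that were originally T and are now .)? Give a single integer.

Step 1: +5 fires, +2 burnt (F count now 5)
Step 2: +4 fires, +5 burnt (F count now 4)
Step 3: +4 fires, +4 burnt (F count now 4)
Step 4: +4 fires, +4 burnt (F count now 4)
Step 5: +4 fires, +4 burnt (F count now 4)
Step 6: +2 fires, +4 burnt (F count now 2)
Step 7: +0 fires, +2 burnt (F count now 0)
Fire out after step 7
Initially T: 24, now '.': 29
Total burnt (originally-T cells now '.'): 23

Answer: 23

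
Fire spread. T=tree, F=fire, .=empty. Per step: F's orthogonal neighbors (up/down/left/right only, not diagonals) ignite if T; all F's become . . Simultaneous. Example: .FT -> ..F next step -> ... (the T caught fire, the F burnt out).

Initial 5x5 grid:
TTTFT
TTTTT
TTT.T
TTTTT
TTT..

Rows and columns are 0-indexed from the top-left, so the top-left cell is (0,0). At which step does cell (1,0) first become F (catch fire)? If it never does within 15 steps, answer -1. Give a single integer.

Step 1: cell (1,0)='T' (+3 fires, +1 burnt)
Step 2: cell (1,0)='T' (+3 fires, +3 burnt)
Step 3: cell (1,0)='T' (+4 fires, +3 burnt)
Step 4: cell (1,0)='F' (+4 fires, +4 burnt)
  -> target ignites at step 4
Step 5: cell (1,0)='.' (+4 fires, +4 burnt)
Step 6: cell (1,0)='.' (+2 fires, +4 burnt)
Step 7: cell (1,0)='.' (+1 fires, +2 burnt)
Step 8: cell (1,0)='.' (+0 fires, +1 burnt)
  fire out at step 8

4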